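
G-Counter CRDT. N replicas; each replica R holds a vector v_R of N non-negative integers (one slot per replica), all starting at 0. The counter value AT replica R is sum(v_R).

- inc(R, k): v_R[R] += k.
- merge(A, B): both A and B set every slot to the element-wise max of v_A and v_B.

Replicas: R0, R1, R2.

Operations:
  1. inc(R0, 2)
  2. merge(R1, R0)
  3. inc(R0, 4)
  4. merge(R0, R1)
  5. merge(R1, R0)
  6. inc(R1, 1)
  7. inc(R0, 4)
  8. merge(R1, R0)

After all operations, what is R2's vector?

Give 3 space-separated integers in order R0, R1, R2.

Answer: 0 0 0

Derivation:
Op 1: inc R0 by 2 -> R0=(2,0,0) value=2
Op 2: merge R1<->R0 -> R1=(2,0,0) R0=(2,0,0)
Op 3: inc R0 by 4 -> R0=(6,0,0) value=6
Op 4: merge R0<->R1 -> R0=(6,0,0) R1=(6,0,0)
Op 5: merge R1<->R0 -> R1=(6,0,0) R0=(6,0,0)
Op 6: inc R1 by 1 -> R1=(6,1,0) value=7
Op 7: inc R0 by 4 -> R0=(10,0,0) value=10
Op 8: merge R1<->R0 -> R1=(10,1,0) R0=(10,1,0)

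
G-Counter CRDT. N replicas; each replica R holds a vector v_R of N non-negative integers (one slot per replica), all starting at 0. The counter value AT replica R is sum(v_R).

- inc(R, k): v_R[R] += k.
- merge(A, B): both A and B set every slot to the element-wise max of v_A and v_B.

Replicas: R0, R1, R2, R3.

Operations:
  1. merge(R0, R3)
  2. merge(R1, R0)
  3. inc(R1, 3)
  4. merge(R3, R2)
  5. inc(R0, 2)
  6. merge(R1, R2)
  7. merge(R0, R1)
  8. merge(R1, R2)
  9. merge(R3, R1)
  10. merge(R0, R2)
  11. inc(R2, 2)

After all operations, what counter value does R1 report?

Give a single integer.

Op 1: merge R0<->R3 -> R0=(0,0,0,0) R3=(0,0,0,0)
Op 2: merge R1<->R0 -> R1=(0,0,0,0) R0=(0,0,0,0)
Op 3: inc R1 by 3 -> R1=(0,3,0,0) value=3
Op 4: merge R3<->R2 -> R3=(0,0,0,0) R2=(0,0,0,0)
Op 5: inc R0 by 2 -> R0=(2,0,0,0) value=2
Op 6: merge R1<->R2 -> R1=(0,3,0,0) R2=(0,3,0,0)
Op 7: merge R0<->R1 -> R0=(2,3,0,0) R1=(2,3,0,0)
Op 8: merge R1<->R2 -> R1=(2,3,0,0) R2=(2,3,0,0)
Op 9: merge R3<->R1 -> R3=(2,3,0,0) R1=(2,3,0,0)
Op 10: merge R0<->R2 -> R0=(2,3,0,0) R2=(2,3,0,0)
Op 11: inc R2 by 2 -> R2=(2,3,2,0) value=7

Answer: 5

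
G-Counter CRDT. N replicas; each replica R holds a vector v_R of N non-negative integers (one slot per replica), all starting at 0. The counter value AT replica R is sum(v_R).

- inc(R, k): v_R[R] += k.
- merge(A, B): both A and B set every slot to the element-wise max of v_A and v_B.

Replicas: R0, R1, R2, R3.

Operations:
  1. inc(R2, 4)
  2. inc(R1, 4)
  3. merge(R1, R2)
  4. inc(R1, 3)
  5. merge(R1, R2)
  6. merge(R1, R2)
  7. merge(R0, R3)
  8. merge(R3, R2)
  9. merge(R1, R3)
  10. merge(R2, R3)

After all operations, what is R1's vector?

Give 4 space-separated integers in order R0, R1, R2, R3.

Answer: 0 7 4 0

Derivation:
Op 1: inc R2 by 4 -> R2=(0,0,4,0) value=4
Op 2: inc R1 by 4 -> R1=(0,4,0,0) value=4
Op 3: merge R1<->R2 -> R1=(0,4,4,0) R2=(0,4,4,0)
Op 4: inc R1 by 3 -> R1=(0,7,4,0) value=11
Op 5: merge R1<->R2 -> R1=(0,7,4,0) R2=(0,7,4,0)
Op 6: merge R1<->R2 -> R1=(0,7,4,0) R2=(0,7,4,0)
Op 7: merge R0<->R3 -> R0=(0,0,0,0) R3=(0,0,0,0)
Op 8: merge R3<->R2 -> R3=(0,7,4,0) R2=(0,7,4,0)
Op 9: merge R1<->R3 -> R1=(0,7,4,0) R3=(0,7,4,0)
Op 10: merge R2<->R3 -> R2=(0,7,4,0) R3=(0,7,4,0)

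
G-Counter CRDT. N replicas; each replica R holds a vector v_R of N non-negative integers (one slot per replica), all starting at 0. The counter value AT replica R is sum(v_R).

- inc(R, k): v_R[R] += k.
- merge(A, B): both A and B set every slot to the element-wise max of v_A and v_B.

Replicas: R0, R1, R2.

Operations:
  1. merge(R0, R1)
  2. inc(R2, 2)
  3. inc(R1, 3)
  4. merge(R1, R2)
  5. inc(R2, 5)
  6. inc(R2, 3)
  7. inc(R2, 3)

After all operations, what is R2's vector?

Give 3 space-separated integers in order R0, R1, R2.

Op 1: merge R0<->R1 -> R0=(0,0,0) R1=(0,0,0)
Op 2: inc R2 by 2 -> R2=(0,0,2) value=2
Op 3: inc R1 by 3 -> R1=(0,3,0) value=3
Op 4: merge R1<->R2 -> R1=(0,3,2) R2=(0,3,2)
Op 5: inc R2 by 5 -> R2=(0,3,7) value=10
Op 6: inc R2 by 3 -> R2=(0,3,10) value=13
Op 7: inc R2 by 3 -> R2=(0,3,13) value=16

Answer: 0 3 13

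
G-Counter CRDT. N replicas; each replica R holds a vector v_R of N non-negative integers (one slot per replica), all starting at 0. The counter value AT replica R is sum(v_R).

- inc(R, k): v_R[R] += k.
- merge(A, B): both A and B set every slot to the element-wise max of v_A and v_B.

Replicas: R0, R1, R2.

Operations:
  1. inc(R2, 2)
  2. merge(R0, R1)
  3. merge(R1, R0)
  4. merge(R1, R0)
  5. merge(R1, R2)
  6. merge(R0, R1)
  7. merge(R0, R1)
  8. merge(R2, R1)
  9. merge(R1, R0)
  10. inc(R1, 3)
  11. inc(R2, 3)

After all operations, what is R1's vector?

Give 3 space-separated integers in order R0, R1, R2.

Op 1: inc R2 by 2 -> R2=(0,0,2) value=2
Op 2: merge R0<->R1 -> R0=(0,0,0) R1=(0,0,0)
Op 3: merge R1<->R0 -> R1=(0,0,0) R0=(0,0,0)
Op 4: merge R1<->R0 -> R1=(0,0,0) R0=(0,0,0)
Op 5: merge R1<->R2 -> R1=(0,0,2) R2=(0,0,2)
Op 6: merge R0<->R1 -> R0=(0,0,2) R1=(0,0,2)
Op 7: merge R0<->R1 -> R0=(0,0,2) R1=(0,0,2)
Op 8: merge R2<->R1 -> R2=(0,0,2) R1=(0,0,2)
Op 9: merge R1<->R0 -> R1=(0,0,2) R0=(0,0,2)
Op 10: inc R1 by 3 -> R1=(0,3,2) value=5
Op 11: inc R2 by 3 -> R2=(0,0,5) value=5

Answer: 0 3 2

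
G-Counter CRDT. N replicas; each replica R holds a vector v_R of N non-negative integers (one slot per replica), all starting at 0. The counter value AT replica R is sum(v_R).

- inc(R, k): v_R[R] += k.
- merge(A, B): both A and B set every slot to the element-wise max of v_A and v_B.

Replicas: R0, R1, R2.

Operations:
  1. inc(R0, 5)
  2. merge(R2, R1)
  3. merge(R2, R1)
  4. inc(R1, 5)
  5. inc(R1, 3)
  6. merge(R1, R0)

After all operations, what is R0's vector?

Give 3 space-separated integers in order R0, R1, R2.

Answer: 5 8 0

Derivation:
Op 1: inc R0 by 5 -> R0=(5,0,0) value=5
Op 2: merge R2<->R1 -> R2=(0,0,0) R1=(0,0,0)
Op 3: merge R2<->R1 -> R2=(0,0,0) R1=(0,0,0)
Op 4: inc R1 by 5 -> R1=(0,5,0) value=5
Op 5: inc R1 by 3 -> R1=(0,8,0) value=8
Op 6: merge R1<->R0 -> R1=(5,8,0) R0=(5,8,0)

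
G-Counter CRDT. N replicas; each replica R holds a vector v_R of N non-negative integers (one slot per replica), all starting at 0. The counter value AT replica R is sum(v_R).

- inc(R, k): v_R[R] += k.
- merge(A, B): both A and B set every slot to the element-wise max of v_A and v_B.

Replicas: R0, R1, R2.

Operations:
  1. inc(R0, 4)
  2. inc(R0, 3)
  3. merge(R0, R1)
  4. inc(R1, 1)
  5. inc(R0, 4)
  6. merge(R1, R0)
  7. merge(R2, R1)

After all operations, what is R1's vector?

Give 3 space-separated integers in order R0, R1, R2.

Op 1: inc R0 by 4 -> R0=(4,0,0) value=4
Op 2: inc R0 by 3 -> R0=(7,0,0) value=7
Op 3: merge R0<->R1 -> R0=(7,0,0) R1=(7,0,0)
Op 4: inc R1 by 1 -> R1=(7,1,0) value=8
Op 5: inc R0 by 4 -> R0=(11,0,0) value=11
Op 6: merge R1<->R0 -> R1=(11,1,0) R0=(11,1,0)
Op 7: merge R2<->R1 -> R2=(11,1,0) R1=(11,1,0)

Answer: 11 1 0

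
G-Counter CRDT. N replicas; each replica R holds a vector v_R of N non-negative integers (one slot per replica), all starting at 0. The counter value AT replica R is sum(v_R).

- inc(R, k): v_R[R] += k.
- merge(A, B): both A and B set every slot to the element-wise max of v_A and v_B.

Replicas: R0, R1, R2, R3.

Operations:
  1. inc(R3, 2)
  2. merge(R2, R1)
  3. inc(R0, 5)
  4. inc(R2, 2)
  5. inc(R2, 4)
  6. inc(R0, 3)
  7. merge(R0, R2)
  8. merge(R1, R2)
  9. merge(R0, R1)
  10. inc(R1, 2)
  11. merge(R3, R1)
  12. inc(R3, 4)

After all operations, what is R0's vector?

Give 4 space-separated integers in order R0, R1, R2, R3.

Answer: 8 0 6 0

Derivation:
Op 1: inc R3 by 2 -> R3=(0,0,0,2) value=2
Op 2: merge R2<->R1 -> R2=(0,0,0,0) R1=(0,0,0,0)
Op 3: inc R0 by 5 -> R0=(5,0,0,0) value=5
Op 4: inc R2 by 2 -> R2=(0,0,2,0) value=2
Op 5: inc R2 by 4 -> R2=(0,0,6,0) value=6
Op 6: inc R0 by 3 -> R0=(8,0,0,0) value=8
Op 7: merge R0<->R2 -> R0=(8,0,6,0) R2=(8,0,6,0)
Op 8: merge R1<->R2 -> R1=(8,0,6,0) R2=(8,0,6,0)
Op 9: merge R0<->R1 -> R0=(8,0,6,0) R1=(8,0,6,0)
Op 10: inc R1 by 2 -> R1=(8,2,6,0) value=16
Op 11: merge R3<->R1 -> R3=(8,2,6,2) R1=(8,2,6,2)
Op 12: inc R3 by 4 -> R3=(8,2,6,6) value=22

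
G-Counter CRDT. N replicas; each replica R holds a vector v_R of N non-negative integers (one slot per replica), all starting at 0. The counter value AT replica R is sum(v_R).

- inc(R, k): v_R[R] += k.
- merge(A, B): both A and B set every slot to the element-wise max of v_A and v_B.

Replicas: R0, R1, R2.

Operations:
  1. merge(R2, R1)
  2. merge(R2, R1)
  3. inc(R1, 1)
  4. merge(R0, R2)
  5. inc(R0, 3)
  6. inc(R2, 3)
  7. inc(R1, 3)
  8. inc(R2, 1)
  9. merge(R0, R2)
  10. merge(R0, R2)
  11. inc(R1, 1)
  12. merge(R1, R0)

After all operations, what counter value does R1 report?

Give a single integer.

Answer: 12

Derivation:
Op 1: merge R2<->R1 -> R2=(0,0,0) R1=(0,0,0)
Op 2: merge R2<->R1 -> R2=(0,0,0) R1=(0,0,0)
Op 3: inc R1 by 1 -> R1=(0,1,0) value=1
Op 4: merge R0<->R2 -> R0=(0,0,0) R2=(0,0,0)
Op 5: inc R0 by 3 -> R0=(3,0,0) value=3
Op 6: inc R2 by 3 -> R2=(0,0,3) value=3
Op 7: inc R1 by 3 -> R1=(0,4,0) value=4
Op 8: inc R2 by 1 -> R2=(0,0,4) value=4
Op 9: merge R0<->R2 -> R0=(3,0,4) R2=(3,0,4)
Op 10: merge R0<->R2 -> R0=(3,0,4) R2=(3,0,4)
Op 11: inc R1 by 1 -> R1=(0,5,0) value=5
Op 12: merge R1<->R0 -> R1=(3,5,4) R0=(3,5,4)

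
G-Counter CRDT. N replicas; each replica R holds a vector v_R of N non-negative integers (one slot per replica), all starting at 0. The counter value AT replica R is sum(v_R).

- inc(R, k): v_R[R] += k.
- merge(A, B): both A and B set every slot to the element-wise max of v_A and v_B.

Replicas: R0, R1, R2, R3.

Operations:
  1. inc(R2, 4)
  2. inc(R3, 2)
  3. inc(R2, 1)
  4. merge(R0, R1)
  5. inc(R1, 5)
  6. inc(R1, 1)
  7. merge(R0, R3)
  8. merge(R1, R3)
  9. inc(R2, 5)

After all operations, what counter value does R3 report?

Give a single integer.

Answer: 8

Derivation:
Op 1: inc R2 by 4 -> R2=(0,0,4,0) value=4
Op 2: inc R3 by 2 -> R3=(0,0,0,2) value=2
Op 3: inc R2 by 1 -> R2=(0,0,5,0) value=5
Op 4: merge R0<->R1 -> R0=(0,0,0,0) R1=(0,0,0,0)
Op 5: inc R1 by 5 -> R1=(0,5,0,0) value=5
Op 6: inc R1 by 1 -> R1=(0,6,0,0) value=6
Op 7: merge R0<->R3 -> R0=(0,0,0,2) R3=(0,0,0,2)
Op 8: merge R1<->R3 -> R1=(0,6,0,2) R3=(0,6,0,2)
Op 9: inc R2 by 5 -> R2=(0,0,10,0) value=10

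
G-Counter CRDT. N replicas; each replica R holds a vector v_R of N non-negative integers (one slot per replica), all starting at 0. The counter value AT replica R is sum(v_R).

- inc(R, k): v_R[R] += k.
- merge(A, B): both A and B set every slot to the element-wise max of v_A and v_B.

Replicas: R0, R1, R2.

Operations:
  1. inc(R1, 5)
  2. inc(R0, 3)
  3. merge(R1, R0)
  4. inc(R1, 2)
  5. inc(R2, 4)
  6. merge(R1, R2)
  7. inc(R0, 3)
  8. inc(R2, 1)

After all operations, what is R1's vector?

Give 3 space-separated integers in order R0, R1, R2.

Answer: 3 7 4

Derivation:
Op 1: inc R1 by 5 -> R1=(0,5,0) value=5
Op 2: inc R0 by 3 -> R0=(3,0,0) value=3
Op 3: merge R1<->R0 -> R1=(3,5,0) R0=(3,5,0)
Op 4: inc R1 by 2 -> R1=(3,7,0) value=10
Op 5: inc R2 by 4 -> R2=(0,0,4) value=4
Op 6: merge R1<->R2 -> R1=(3,7,4) R2=(3,7,4)
Op 7: inc R0 by 3 -> R0=(6,5,0) value=11
Op 8: inc R2 by 1 -> R2=(3,7,5) value=15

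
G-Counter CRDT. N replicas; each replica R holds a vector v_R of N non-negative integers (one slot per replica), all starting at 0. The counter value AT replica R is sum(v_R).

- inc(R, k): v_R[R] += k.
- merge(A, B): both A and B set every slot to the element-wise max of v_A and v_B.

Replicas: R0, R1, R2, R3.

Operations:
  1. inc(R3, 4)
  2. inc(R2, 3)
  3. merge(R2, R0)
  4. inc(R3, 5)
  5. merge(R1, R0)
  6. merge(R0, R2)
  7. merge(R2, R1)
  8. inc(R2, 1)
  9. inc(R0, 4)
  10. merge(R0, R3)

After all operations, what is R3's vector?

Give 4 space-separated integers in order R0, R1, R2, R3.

Answer: 4 0 3 9

Derivation:
Op 1: inc R3 by 4 -> R3=(0,0,0,4) value=4
Op 2: inc R2 by 3 -> R2=(0,0,3,0) value=3
Op 3: merge R2<->R0 -> R2=(0,0,3,0) R0=(0,0,3,0)
Op 4: inc R3 by 5 -> R3=(0,0,0,9) value=9
Op 5: merge R1<->R0 -> R1=(0,0,3,0) R0=(0,0,3,0)
Op 6: merge R0<->R2 -> R0=(0,0,3,0) R2=(0,0,3,0)
Op 7: merge R2<->R1 -> R2=(0,0,3,0) R1=(0,0,3,0)
Op 8: inc R2 by 1 -> R2=(0,0,4,0) value=4
Op 9: inc R0 by 4 -> R0=(4,0,3,0) value=7
Op 10: merge R0<->R3 -> R0=(4,0,3,9) R3=(4,0,3,9)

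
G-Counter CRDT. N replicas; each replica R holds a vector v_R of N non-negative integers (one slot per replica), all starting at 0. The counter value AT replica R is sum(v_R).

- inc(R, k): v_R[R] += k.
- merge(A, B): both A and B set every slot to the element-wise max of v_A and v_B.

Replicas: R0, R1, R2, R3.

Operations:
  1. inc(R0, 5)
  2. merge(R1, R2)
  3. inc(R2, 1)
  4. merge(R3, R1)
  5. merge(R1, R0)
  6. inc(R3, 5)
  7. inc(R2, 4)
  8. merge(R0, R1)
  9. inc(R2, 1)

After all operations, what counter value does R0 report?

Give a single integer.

Op 1: inc R0 by 5 -> R0=(5,0,0,0) value=5
Op 2: merge R1<->R2 -> R1=(0,0,0,0) R2=(0,0,0,0)
Op 3: inc R2 by 1 -> R2=(0,0,1,0) value=1
Op 4: merge R3<->R1 -> R3=(0,0,0,0) R1=(0,0,0,0)
Op 5: merge R1<->R0 -> R1=(5,0,0,0) R0=(5,0,0,0)
Op 6: inc R3 by 5 -> R3=(0,0,0,5) value=5
Op 7: inc R2 by 4 -> R2=(0,0,5,0) value=5
Op 8: merge R0<->R1 -> R0=(5,0,0,0) R1=(5,0,0,0)
Op 9: inc R2 by 1 -> R2=(0,0,6,0) value=6

Answer: 5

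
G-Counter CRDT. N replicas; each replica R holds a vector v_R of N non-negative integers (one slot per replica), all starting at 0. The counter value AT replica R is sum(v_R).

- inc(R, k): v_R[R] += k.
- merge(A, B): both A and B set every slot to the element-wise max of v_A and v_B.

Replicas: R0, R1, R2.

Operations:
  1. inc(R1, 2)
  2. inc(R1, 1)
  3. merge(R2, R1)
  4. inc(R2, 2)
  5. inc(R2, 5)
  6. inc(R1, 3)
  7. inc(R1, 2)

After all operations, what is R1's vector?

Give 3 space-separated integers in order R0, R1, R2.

Op 1: inc R1 by 2 -> R1=(0,2,0) value=2
Op 2: inc R1 by 1 -> R1=(0,3,0) value=3
Op 3: merge R2<->R1 -> R2=(0,3,0) R1=(0,3,0)
Op 4: inc R2 by 2 -> R2=(0,3,2) value=5
Op 5: inc R2 by 5 -> R2=(0,3,7) value=10
Op 6: inc R1 by 3 -> R1=(0,6,0) value=6
Op 7: inc R1 by 2 -> R1=(0,8,0) value=8

Answer: 0 8 0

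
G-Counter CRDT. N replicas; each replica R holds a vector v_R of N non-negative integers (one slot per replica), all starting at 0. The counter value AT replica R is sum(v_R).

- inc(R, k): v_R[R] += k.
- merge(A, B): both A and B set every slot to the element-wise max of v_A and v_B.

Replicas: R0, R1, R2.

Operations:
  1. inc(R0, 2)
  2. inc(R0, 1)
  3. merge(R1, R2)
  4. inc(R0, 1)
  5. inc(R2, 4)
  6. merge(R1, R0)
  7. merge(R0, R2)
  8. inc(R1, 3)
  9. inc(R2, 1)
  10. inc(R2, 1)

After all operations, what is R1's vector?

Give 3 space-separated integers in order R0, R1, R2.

Op 1: inc R0 by 2 -> R0=(2,0,0) value=2
Op 2: inc R0 by 1 -> R0=(3,0,0) value=3
Op 3: merge R1<->R2 -> R1=(0,0,0) R2=(0,0,0)
Op 4: inc R0 by 1 -> R0=(4,0,0) value=4
Op 5: inc R2 by 4 -> R2=(0,0,4) value=4
Op 6: merge R1<->R0 -> R1=(4,0,0) R0=(4,0,0)
Op 7: merge R0<->R2 -> R0=(4,0,4) R2=(4,0,4)
Op 8: inc R1 by 3 -> R1=(4,3,0) value=7
Op 9: inc R2 by 1 -> R2=(4,0,5) value=9
Op 10: inc R2 by 1 -> R2=(4,0,6) value=10

Answer: 4 3 0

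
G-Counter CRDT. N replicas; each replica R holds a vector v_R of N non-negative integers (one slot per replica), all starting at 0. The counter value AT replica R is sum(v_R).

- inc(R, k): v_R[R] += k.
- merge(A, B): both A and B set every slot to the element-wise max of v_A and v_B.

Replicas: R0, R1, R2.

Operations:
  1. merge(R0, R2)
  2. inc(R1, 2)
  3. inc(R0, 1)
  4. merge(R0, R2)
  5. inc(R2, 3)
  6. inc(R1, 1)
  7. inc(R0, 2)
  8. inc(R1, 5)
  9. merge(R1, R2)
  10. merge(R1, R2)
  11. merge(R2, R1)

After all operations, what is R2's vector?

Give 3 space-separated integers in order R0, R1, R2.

Op 1: merge R0<->R2 -> R0=(0,0,0) R2=(0,0,0)
Op 2: inc R1 by 2 -> R1=(0,2,0) value=2
Op 3: inc R0 by 1 -> R0=(1,0,0) value=1
Op 4: merge R0<->R2 -> R0=(1,0,0) R2=(1,0,0)
Op 5: inc R2 by 3 -> R2=(1,0,3) value=4
Op 6: inc R1 by 1 -> R1=(0,3,0) value=3
Op 7: inc R0 by 2 -> R0=(3,0,0) value=3
Op 8: inc R1 by 5 -> R1=(0,8,0) value=8
Op 9: merge R1<->R2 -> R1=(1,8,3) R2=(1,8,3)
Op 10: merge R1<->R2 -> R1=(1,8,3) R2=(1,8,3)
Op 11: merge R2<->R1 -> R2=(1,8,3) R1=(1,8,3)

Answer: 1 8 3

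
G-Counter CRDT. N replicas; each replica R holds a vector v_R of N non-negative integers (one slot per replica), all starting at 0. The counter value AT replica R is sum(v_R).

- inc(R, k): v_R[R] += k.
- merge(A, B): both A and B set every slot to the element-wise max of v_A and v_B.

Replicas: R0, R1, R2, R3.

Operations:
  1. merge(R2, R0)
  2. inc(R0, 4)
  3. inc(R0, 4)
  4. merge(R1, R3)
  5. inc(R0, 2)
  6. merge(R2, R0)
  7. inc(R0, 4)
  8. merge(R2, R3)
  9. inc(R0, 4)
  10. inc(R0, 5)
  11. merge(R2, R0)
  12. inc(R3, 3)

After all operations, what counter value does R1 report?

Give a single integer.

Op 1: merge R2<->R0 -> R2=(0,0,0,0) R0=(0,0,0,0)
Op 2: inc R0 by 4 -> R0=(4,0,0,0) value=4
Op 3: inc R0 by 4 -> R0=(8,0,0,0) value=8
Op 4: merge R1<->R3 -> R1=(0,0,0,0) R3=(0,0,0,0)
Op 5: inc R0 by 2 -> R0=(10,0,0,0) value=10
Op 6: merge R2<->R0 -> R2=(10,0,0,0) R0=(10,0,0,0)
Op 7: inc R0 by 4 -> R0=(14,0,0,0) value=14
Op 8: merge R2<->R3 -> R2=(10,0,0,0) R3=(10,0,0,0)
Op 9: inc R0 by 4 -> R0=(18,0,0,0) value=18
Op 10: inc R0 by 5 -> R0=(23,0,0,0) value=23
Op 11: merge R2<->R0 -> R2=(23,0,0,0) R0=(23,0,0,0)
Op 12: inc R3 by 3 -> R3=(10,0,0,3) value=13

Answer: 0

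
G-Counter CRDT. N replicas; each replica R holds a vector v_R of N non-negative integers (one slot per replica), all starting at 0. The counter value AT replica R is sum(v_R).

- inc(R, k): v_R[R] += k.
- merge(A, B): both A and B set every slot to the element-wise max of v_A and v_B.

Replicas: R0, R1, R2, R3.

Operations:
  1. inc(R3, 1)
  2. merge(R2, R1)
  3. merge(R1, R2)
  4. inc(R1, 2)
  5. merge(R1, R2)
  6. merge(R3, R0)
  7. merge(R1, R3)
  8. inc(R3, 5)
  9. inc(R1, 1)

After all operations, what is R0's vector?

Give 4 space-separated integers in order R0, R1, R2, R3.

Op 1: inc R3 by 1 -> R3=(0,0,0,1) value=1
Op 2: merge R2<->R1 -> R2=(0,0,0,0) R1=(0,0,0,0)
Op 3: merge R1<->R2 -> R1=(0,0,0,0) R2=(0,0,0,0)
Op 4: inc R1 by 2 -> R1=(0,2,0,0) value=2
Op 5: merge R1<->R2 -> R1=(0,2,0,0) R2=(0,2,0,0)
Op 6: merge R3<->R0 -> R3=(0,0,0,1) R0=(0,0,0,1)
Op 7: merge R1<->R3 -> R1=(0,2,0,1) R3=(0,2,0,1)
Op 8: inc R3 by 5 -> R3=(0,2,0,6) value=8
Op 9: inc R1 by 1 -> R1=(0,3,0,1) value=4

Answer: 0 0 0 1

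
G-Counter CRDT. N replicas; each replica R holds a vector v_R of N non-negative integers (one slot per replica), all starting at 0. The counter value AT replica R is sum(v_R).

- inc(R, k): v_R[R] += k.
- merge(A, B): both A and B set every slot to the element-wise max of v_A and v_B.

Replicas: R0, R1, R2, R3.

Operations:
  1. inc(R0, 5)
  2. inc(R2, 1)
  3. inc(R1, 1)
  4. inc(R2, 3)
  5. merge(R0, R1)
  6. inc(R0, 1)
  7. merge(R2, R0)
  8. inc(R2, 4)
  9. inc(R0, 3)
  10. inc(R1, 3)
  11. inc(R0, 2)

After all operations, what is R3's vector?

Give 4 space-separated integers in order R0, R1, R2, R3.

Op 1: inc R0 by 5 -> R0=(5,0,0,0) value=5
Op 2: inc R2 by 1 -> R2=(0,0,1,0) value=1
Op 3: inc R1 by 1 -> R1=(0,1,0,0) value=1
Op 4: inc R2 by 3 -> R2=(0,0,4,0) value=4
Op 5: merge R0<->R1 -> R0=(5,1,0,0) R1=(5,1,0,0)
Op 6: inc R0 by 1 -> R0=(6,1,0,0) value=7
Op 7: merge R2<->R0 -> R2=(6,1,4,0) R0=(6,1,4,0)
Op 8: inc R2 by 4 -> R2=(6,1,8,0) value=15
Op 9: inc R0 by 3 -> R0=(9,1,4,0) value=14
Op 10: inc R1 by 3 -> R1=(5,4,0,0) value=9
Op 11: inc R0 by 2 -> R0=(11,1,4,0) value=16

Answer: 0 0 0 0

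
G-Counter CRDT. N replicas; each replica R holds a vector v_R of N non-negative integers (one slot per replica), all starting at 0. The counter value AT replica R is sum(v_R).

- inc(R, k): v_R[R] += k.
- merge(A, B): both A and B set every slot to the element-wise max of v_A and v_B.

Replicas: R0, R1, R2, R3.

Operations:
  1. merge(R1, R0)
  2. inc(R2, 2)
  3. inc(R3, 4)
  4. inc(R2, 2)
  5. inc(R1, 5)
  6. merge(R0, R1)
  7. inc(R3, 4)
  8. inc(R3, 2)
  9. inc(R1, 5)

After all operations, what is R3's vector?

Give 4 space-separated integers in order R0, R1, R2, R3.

Op 1: merge R1<->R0 -> R1=(0,0,0,0) R0=(0,0,0,0)
Op 2: inc R2 by 2 -> R2=(0,0,2,0) value=2
Op 3: inc R3 by 4 -> R3=(0,0,0,4) value=4
Op 4: inc R2 by 2 -> R2=(0,0,4,0) value=4
Op 5: inc R1 by 5 -> R1=(0,5,0,0) value=5
Op 6: merge R0<->R1 -> R0=(0,5,0,0) R1=(0,5,0,0)
Op 7: inc R3 by 4 -> R3=(0,0,0,8) value=8
Op 8: inc R3 by 2 -> R3=(0,0,0,10) value=10
Op 9: inc R1 by 5 -> R1=(0,10,0,0) value=10

Answer: 0 0 0 10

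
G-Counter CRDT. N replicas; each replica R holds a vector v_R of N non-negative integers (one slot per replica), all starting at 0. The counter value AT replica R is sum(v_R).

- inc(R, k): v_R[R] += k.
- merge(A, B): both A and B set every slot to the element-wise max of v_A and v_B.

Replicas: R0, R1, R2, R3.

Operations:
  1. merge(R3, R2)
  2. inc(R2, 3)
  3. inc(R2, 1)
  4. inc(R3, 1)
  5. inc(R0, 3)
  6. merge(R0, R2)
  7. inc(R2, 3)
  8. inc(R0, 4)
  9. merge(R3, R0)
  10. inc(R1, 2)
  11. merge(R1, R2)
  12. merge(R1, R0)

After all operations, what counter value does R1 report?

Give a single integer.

Answer: 17

Derivation:
Op 1: merge R3<->R2 -> R3=(0,0,0,0) R2=(0,0,0,0)
Op 2: inc R2 by 3 -> R2=(0,0,3,0) value=3
Op 3: inc R2 by 1 -> R2=(0,0,4,0) value=4
Op 4: inc R3 by 1 -> R3=(0,0,0,1) value=1
Op 5: inc R0 by 3 -> R0=(3,0,0,0) value=3
Op 6: merge R0<->R2 -> R0=(3,0,4,0) R2=(3,0,4,0)
Op 7: inc R2 by 3 -> R2=(3,0,7,0) value=10
Op 8: inc R0 by 4 -> R0=(7,0,4,0) value=11
Op 9: merge R3<->R0 -> R3=(7,0,4,1) R0=(7,0,4,1)
Op 10: inc R1 by 2 -> R1=(0,2,0,0) value=2
Op 11: merge R1<->R2 -> R1=(3,2,7,0) R2=(3,2,7,0)
Op 12: merge R1<->R0 -> R1=(7,2,7,1) R0=(7,2,7,1)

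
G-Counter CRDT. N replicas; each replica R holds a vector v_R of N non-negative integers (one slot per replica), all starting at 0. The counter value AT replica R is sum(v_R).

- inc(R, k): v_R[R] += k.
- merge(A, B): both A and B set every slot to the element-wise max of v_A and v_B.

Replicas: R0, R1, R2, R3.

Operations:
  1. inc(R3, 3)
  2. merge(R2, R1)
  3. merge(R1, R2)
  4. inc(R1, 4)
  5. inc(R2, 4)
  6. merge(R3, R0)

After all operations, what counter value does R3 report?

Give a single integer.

Op 1: inc R3 by 3 -> R3=(0,0,0,3) value=3
Op 2: merge R2<->R1 -> R2=(0,0,0,0) R1=(0,0,0,0)
Op 3: merge R1<->R2 -> R1=(0,0,0,0) R2=(0,0,0,0)
Op 4: inc R1 by 4 -> R1=(0,4,0,0) value=4
Op 5: inc R2 by 4 -> R2=(0,0,4,0) value=4
Op 6: merge R3<->R0 -> R3=(0,0,0,3) R0=(0,0,0,3)

Answer: 3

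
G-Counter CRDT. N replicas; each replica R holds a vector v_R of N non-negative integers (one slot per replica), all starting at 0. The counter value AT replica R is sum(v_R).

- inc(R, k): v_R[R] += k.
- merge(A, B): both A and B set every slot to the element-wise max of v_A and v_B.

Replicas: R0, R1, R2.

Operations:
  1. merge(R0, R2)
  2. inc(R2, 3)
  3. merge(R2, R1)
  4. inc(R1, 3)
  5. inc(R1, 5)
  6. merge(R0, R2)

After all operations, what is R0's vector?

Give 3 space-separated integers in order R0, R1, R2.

Op 1: merge R0<->R2 -> R0=(0,0,0) R2=(0,0,0)
Op 2: inc R2 by 3 -> R2=(0,0,3) value=3
Op 3: merge R2<->R1 -> R2=(0,0,3) R1=(0,0,3)
Op 4: inc R1 by 3 -> R1=(0,3,3) value=6
Op 5: inc R1 by 5 -> R1=(0,8,3) value=11
Op 6: merge R0<->R2 -> R0=(0,0,3) R2=(0,0,3)

Answer: 0 0 3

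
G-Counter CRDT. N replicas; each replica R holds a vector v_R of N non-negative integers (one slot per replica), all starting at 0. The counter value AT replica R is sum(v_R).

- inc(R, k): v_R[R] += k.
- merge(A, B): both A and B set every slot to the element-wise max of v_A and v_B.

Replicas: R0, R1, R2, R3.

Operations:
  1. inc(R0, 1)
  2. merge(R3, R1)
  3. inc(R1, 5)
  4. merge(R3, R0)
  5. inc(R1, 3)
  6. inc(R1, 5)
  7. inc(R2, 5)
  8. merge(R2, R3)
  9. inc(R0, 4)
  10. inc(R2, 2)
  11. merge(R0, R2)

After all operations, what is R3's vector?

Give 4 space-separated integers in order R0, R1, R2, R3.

Op 1: inc R0 by 1 -> R0=(1,0,0,0) value=1
Op 2: merge R3<->R1 -> R3=(0,0,0,0) R1=(0,0,0,0)
Op 3: inc R1 by 5 -> R1=(0,5,0,0) value=5
Op 4: merge R3<->R0 -> R3=(1,0,0,0) R0=(1,0,0,0)
Op 5: inc R1 by 3 -> R1=(0,8,0,0) value=8
Op 6: inc R1 by 5 -> R1=(0,13,0,0) value=13
Op 7: inc R2 by 5 -> R2=(0,0,5,0) value=5
Op 8: merge R2<->R3 -> R2=(1,0,5,0) R3=(1,0,5,0)
Op 9: inc R0 by 4 -> R0=(5,0,0,0) value=5
Op 10: inc R2 by 2 -> R2=(1,0,7,0) value=8
Op 11: merge R0<->R2 -> R0=(5,0,7,0) R2=(5,0,7,0)

Answer: 1 0 5 0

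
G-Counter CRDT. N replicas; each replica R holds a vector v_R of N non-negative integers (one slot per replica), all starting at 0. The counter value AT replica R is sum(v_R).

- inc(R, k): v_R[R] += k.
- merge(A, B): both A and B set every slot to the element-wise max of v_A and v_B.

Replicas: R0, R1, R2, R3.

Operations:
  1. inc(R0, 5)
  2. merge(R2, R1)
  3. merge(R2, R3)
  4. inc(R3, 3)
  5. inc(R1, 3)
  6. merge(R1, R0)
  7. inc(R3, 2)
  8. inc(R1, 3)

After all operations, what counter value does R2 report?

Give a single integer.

Answer: 0

Derivation:
Op 1: inc R0 by 5 -> R0=(5,0,0,0) value=5
Op 2: merge R2<->R1 -> R2=(0,0,0,0) R1=(0,0,0,0)
Op 3: merge R2<->R3 -> R2=(0,0,0,0) R3=(0,0,0,0)
Op 4: inc R3 by 3 -> R3=(0,0,0,3) value=3
Op 5: inc R1 by 3 -> R1=(0,3,0,0) value=3
Op 6: merge R1<->R0 -> R1=(5,3,0,0) R0=(5,3,0,0)
Op 7: inc R3 by 2 -> R3=(0,0,0,5) value=5
Op 8: inc R1 by 3 -> R1=(5,6,0,0) value=11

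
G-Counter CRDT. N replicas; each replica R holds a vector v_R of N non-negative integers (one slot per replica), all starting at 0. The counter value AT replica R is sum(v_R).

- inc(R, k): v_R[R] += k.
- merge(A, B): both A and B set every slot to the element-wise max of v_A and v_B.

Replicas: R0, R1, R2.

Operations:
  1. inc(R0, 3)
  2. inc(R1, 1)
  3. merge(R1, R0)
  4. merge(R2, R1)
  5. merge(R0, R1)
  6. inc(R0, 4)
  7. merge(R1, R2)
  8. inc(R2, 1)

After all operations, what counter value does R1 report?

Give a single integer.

Answer: 4

Derivation:
Op 1: inc R0 by 3 -> R0=(3,0,0) value=3
Op 2: inc R1 by 1 -> R1=(0,1,0) value=1
Op 3: merge R1<->R0 -> R1=(3,1,0) R0=(3,1,0)
Op 4: merge R2<->R1 -> R2=(3,1,0) R1=(3,1,0)
Op 5: merge R0<->R1 -> R0=(3,1,0) R1=(3,1,0)
Op 6: inc R0 by 4 -> R0=(7,1,0) value=8
Op 7: merge R1<->R2 -> R1=(3,1,0) R2=(3,1,0)
Op 8: inc R2 by 1 -> R2=(3,1,1) value=5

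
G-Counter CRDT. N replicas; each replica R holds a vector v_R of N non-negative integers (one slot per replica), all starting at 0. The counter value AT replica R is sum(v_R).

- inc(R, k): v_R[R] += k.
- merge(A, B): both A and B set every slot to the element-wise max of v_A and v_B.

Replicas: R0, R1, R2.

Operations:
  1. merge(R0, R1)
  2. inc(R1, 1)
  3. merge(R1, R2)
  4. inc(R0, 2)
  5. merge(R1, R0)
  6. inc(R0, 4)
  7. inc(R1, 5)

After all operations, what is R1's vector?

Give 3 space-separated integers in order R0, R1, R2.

Op 1: merge R0<->R1 -> R0=(0,0,0) R1=(0,0,0)
Op 2: inc R1 by 1 -> R1=(0,1,0) value=1
Op 3: merge R1<->R2 -> R1=(0,1,0) R2=(0,1,0)
Op 4: inc R0 by 2 -> R0=(2,0,0) value=2
Op 5: merge R1<->R0 -> R1=(2,1,0) R0=(2,1,0)
Op 6: inc R0 by 4 -> R0=(6,1,0) value=7
Op 7: inc R1 by 5 -> R1=(2,6,0) value=8

Answer: 2 6 0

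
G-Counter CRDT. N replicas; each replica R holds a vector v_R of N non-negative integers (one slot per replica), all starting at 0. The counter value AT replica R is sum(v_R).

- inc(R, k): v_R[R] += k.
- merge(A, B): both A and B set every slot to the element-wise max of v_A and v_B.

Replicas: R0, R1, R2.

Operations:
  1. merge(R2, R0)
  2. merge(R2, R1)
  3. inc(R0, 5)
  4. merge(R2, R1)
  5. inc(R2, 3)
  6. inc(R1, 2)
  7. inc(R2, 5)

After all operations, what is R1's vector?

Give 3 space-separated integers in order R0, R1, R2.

Op 1: merge R2<->R0 -> R2=(0,0,0) R0=(0,0,0)
Op 2: merge R2<->R1 -> R2=(0,0,0) R1=(0,0,0)
Op 3: inc R0 by 5 -> R0=(5,0,0) value=5
Op 4: merge R2<->R1 -> R2=(0,0,0) R1=(0,0,0)
Op 5: inc R2 by 3 -> R2=(0,0,3) value=3
Op 6: inc R1 by 2 -> R1=(0,2,0) value=2
Op 7: inc R2 by 5 -> R2=(0,0,8) value=8

Answer: 0 2 0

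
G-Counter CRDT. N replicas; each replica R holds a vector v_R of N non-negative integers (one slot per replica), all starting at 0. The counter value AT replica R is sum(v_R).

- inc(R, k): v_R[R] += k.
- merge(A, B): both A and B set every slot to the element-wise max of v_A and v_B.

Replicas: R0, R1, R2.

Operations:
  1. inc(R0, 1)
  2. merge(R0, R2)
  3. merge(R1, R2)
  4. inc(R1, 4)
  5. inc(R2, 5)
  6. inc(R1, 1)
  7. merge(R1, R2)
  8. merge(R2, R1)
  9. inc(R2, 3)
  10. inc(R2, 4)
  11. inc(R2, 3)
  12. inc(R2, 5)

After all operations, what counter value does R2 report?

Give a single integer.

Op 1: inc R0 by 1 -> R0=(1,0,0) value=1
Op 2: merge R0<->R2 -> R0=(1,0,0) R2=(1,0,0)
Op 3: merge R1<->R2 -> R1=(1,0,0) R2=(1,0,0)
Op 4: inc R1 by 4 -> R1=(1,4,0) value=5
Op 5: inc R2 by 5 -> R2=(1,0,5) value=6
Op 6: inc R1 by 1 -> R1=(1,5,0) value=6
Op 7: merge R1<->R2 -> R1=(1,5,5) R2=(1,5,5)
Op 8: merge R2<->R1 -> R2=(1,5,5) R1=(1,5,5)
Op 9: inc R2 by 3 -> R2=(1,5,8) value=14
Op 10: inc R2 by 4 -> R2=(1,5,12) value=18
Op 11: inc R2 by 3 -> R2=(1,5,15) value=21
Op 12: inc R2 by 5 -> R2=(1,5,20) value=26

Answer: 26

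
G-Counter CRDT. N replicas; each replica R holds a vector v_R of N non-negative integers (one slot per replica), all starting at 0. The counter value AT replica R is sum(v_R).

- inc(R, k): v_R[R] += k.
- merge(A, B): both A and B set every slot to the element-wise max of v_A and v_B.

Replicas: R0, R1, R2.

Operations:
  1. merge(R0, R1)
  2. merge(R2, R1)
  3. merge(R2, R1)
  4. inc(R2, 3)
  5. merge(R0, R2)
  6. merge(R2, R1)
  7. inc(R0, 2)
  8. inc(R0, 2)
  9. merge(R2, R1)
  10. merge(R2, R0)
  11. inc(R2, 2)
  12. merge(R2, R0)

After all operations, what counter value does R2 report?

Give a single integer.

Answer: 9

Derivation:
Op 1: merge R0<->R1 -> R0=(0,0,0) R1=(0,0,0)
Op 2: merge R2<->R1 -> R2=(0,0,0) R1=(0,0,0)
Op 3: merge R2<->R1 -> R2=(0,0,0) R1=(0,0,0)
Op 4: inc R2 by 3 -> R2=(0,0,3) value=3
Op 5: merge R0<->R2 -> R0=(0,0,3) R2=(0,0,3)
Op 6: merge R2<->R1 -> R2=(0,0,3) R1=(0,0,3)
Op 7: inc R0 by 2 -> R0=(2,0,3) value=5
Op 8: inc R0 by 2 -> R0=(4,0,3) value=7
Op 9: merge R2<->R1 -> R2=(0,0,3) R1=(0,0,3)
Op 10: merge R2<->R0 -> R2=(4,0,3) R0=(4,0,3)
Op 11: inc R2 by 2 -> R2=(4,0,5) value=9
Op 12: merge R2<->R0 -> R2=(4,0,5) R0=(4,0,5)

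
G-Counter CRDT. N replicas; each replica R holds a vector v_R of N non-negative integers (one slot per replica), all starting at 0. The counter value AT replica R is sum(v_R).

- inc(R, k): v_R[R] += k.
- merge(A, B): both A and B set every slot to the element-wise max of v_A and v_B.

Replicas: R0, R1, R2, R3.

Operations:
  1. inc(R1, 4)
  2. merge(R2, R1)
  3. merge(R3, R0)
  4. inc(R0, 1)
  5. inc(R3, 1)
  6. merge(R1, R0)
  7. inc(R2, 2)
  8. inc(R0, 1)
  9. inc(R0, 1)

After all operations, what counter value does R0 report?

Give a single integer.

Op 1: inc R1 by 4 -> R1=(0,4,0,0) value=4
Op 2: merge R2<->R1 -> R2=(0,4,0,0) R1=(0,4,0,0)
Op 3: merge R3<->R0 -> R3=(0,0,0,0) R0=(0,0,0,0)
Op 4: inc R0 by 1 -> R0=(1,0,0,0) value=1
Op 5: inc R3 by 1 -> R3=(0,0,0,1) value=1
Op 6: merge R1<->R0 -> R1=(1,4,0,0) R0=(1,4,0,0)
Op 7: inc R2 by 2 -> R2=(0,4,2,0) value=6
Op 8: inc R0 by 1 -> R0=(2,4,0,0) value=6
Op 9: inc R0 by 1 -> R0=(3,4,0,0) value=7

Answer: 7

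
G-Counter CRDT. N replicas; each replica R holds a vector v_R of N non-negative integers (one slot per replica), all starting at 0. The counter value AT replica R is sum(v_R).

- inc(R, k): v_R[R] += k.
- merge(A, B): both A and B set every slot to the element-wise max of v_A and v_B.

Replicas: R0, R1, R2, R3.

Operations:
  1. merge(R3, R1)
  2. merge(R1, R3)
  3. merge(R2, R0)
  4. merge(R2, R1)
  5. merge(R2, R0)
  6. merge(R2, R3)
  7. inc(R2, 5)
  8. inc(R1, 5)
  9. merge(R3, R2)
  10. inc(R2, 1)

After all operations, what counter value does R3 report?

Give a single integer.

Answer: 5

Derivation:
Op 1: merge R3<->R1 -> R3=(0,0,0,0) R1=(0,0,0,0)
Op 2: merge R1<->R3 -> R1=(0,0,0,0) R3=(0,0,0,0)
Op 3: merge R2<->R0 -> R2=(0,0,0,0) R0=(0,0,0,0)
Op 4: merge R2<->R1 -> R2=(0,0,0,0) R1=(0,0,0,0)
Op 5: merge R2<->R0 -> R2=(0,0,0,0) R0=(0,0,0,0)
Op 6: merge R2<->R3 -> R2=(0,0,0,0) R3=(0,0,0,0)
Op 7: inc R2 by 5 -> R2=(0,0,5,0) value=5
Op 8: inc R1 by 5 -> R1=(0,5,0,0) value=5
Op 9: merge R3<->R2 -> R3=(0,0,5,0) R2=(0,0,5,0)
Op 10: inc R2 by 1 -> R2=(0,0,6,0) value=6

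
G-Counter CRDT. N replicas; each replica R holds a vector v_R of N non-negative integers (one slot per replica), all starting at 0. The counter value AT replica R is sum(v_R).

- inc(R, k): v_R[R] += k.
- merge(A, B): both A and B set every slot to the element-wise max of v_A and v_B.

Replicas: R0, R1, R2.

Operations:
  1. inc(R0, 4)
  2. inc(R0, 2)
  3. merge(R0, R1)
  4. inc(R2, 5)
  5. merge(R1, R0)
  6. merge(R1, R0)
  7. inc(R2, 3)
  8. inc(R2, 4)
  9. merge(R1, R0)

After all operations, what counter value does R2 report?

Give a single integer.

Op 1: inc R0 by 4 -> R0=(4,0,0) value=4
Op 2: inc R0 by 2 -> R0=(6,0,0) value=6
Op 3: merge R0<->R1 -> R0=(6,0,0) R1=(6,0,0)
Op 4: inc R2 by 5 -> R2=(0,0,5) value=5
Op 5: merge R1<->R0 -> R1=(6,0,0) R0=(6,0,0)
Op 6: merge R1<->R0 -> R1=(6,0,0) R0=(6,0,0)
Op 7: inc R2 by 3 -> R2=(0,0,8) value=8
Op 8: inc R2 by 4 -> R2=(0,0,12) value=12
Op 9: merge R1<->R0 -> R1=(6,0,0) R0=(6,0,0)

Answer: 12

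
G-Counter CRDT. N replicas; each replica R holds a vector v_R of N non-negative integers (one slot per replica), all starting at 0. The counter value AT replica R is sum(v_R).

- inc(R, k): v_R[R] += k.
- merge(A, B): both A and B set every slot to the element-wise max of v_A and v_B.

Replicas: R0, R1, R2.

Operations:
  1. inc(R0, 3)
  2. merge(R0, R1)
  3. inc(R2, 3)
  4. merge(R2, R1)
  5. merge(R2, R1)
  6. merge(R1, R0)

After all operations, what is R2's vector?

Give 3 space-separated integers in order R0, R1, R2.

Op 1: inc R0 by 3 -> R0=(3,0,0) value=3
Op 2: merge R0<->R1 -> R0=(3,0,0) R1=(3,0,0)
Op 3: inc R2 by 3 -> R2=(0,0,3) value=3
Op 4: merge R2<->R1 -> R2=(3,0,3) R1=(3,0,3)
Op 5: merge R2<->R1 -> R2=(3,0,3) R1=(3,0,3)
Op 6: merge R1<->R0 -> R1=(3,0,3) R0=(3,0,3)

Answer: 3 0 3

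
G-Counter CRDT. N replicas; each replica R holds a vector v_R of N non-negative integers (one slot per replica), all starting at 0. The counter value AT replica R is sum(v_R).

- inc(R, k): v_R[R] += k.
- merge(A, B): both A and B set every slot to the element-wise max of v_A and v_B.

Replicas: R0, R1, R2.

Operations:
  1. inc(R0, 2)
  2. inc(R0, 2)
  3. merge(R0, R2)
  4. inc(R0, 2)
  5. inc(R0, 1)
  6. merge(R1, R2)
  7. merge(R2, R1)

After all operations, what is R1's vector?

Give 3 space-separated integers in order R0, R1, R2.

Op 1: inc R0 by 2 -> R0=(2,0,0) value=2
Op 2: inc R0 by 2 -> R0=(4,0,0) value=4
Op 3: merge R0<->R2 -> R0=(4,0,0) R2=(4,0,0)
Op 4: inc R0 by 2 -> R0=(6,0,0) value=6
Op 5: inc R0 by 1 -> R0=(7,0,0) value=7
Op 6: merge R1<->R2 -> R1=(4,0,0) R2=(4,0,0)
Op 7: merge R2<->R1 -> R2=(4,0,0) R1=(4,0,0)

Answer: 4 0 0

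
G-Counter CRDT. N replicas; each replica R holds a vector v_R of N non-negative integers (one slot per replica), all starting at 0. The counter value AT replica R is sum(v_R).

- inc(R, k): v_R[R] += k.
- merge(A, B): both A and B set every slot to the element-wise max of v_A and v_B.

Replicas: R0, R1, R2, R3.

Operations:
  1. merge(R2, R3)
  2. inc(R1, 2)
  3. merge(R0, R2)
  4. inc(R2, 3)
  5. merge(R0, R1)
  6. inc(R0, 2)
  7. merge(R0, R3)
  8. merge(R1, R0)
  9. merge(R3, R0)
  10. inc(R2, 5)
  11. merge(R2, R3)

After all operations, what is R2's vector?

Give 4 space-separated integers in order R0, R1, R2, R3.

Answer: 2 2 8 0

Derivation:
Op 1: merge R2<->R3 -> R2=(0,0,0,0) R3=(0,0,0,0)
Op 2: inc R1 by 2 -> R1=(0,2,0,0) value=2
Op 3: merge R0<->R2 -> R0=(0,0,0,0) R2=(0,0,0,0)
Op 4: inc R2 by 3 -> R2=(0,0,3,0) value=3
Op 5: merge R0<->R1 -> R0=(0,2,0,0) R1=(0,2,0,0)
Op 6: inc R0 by 2 -> R0=(2,2,0,0) value=4
Op 7: merge R0<->R3 -> R0=(2,2,0,0) R3=(2,2,0,0)
Op 8: merge R1<->R0 -> R1=(2,2,0,0) R0=(2,2,0,0)
Op 9: merge R3<->R0 -> R3=(2,2,0,0) R0=(2,2,0,0)
Op 10: inc R2 by 5 -> R2=(0,0,8,0) value=8
Op 11: merge R2<->R3 -> R2=(2,2,8,0) R3=(2,2,8,0)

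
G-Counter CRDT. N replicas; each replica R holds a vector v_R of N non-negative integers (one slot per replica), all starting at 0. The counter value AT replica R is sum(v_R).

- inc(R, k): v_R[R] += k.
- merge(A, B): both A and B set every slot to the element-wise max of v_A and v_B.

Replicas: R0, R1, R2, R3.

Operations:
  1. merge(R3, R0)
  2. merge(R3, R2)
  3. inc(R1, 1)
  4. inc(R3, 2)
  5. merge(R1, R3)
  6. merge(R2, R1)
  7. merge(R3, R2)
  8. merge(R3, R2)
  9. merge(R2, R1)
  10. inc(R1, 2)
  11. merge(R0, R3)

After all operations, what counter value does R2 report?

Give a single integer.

Answer: 3

Derivation:
Op 1: merge R3<->R0 -> R3=(0,0,0,0) R0=(0,0,0,0)
Op 2: merge R3<->R2 -> R3=(0,0,0,0) R2=(0,0,0,0)
Op 3: inc R1 by 1 -> R1=(0,1,0,0) value=1
Op 4: inc R3 by 2 -> R3=(0,0,0,2) value=2
Op 5: merge R1<->R3 -> R1=(0,1,0,2) R3=(0,1,0,2)
Op 6: merge R2<->R1 -> R2=(0,1,0,2) R1=(0,1,0,2)
Op 7: merge R3<->R2 -> R3=(0,1,0,2) R2=(0,1,0,2)
Op 8: merge R3<->R2 -> R3=(0,1,0,2) R2=(0,1,0,2)
Op 9: merge R2<->R1 -> R2=(0,1,0,2) R1=(0,1,0,2)
Op 10: inc R1 by 2 -> R1=(0,3,0,2) value=5
Op 11: merge R0<->R3 -> R0=(0,1,0,2) R3=(0,1,0,2)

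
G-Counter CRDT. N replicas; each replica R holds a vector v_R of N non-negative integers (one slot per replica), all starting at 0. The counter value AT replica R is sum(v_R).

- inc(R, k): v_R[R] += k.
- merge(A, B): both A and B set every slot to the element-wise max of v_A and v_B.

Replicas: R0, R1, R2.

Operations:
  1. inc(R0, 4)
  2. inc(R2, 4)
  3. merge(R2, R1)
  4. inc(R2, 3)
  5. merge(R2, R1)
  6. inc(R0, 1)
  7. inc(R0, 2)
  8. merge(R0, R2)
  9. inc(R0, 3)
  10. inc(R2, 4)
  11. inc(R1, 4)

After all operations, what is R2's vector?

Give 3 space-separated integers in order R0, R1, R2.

Answer: 7 0 11

Derivation:
Op 1: inc R0 by 4 -> R0=(4,0,0) value=4
Op 2: inc R2 by 4 -> R2=(0,0,4) value=4
Op 3: merge R2<->R1 -> R2=(0,0,4) R1=(0,0,4)
Op 4: inc R2 by 3 -> R2=(0,0,7) value=7
Op 5: merge R2<->R1 -> R2=(0,0,7) R1=(0,0,7)
Op 6: inc R0 by 1 -> R0=(5,0,0) value=5
Op 7: inc R0 by 2 -> R0=(7,0,0) value=7
Op 8: merge R0<->R2 -> R0=(7,0,7) R2=(7,0,7)
Op 9: inc R0 by 3 -> R0=(10,0,7) value=17
Op 10: inc R2 by 4 -> R2=(7,0,11) value=18
Op 11: inc R1 by 4 -> R1=(0,4,7) value=11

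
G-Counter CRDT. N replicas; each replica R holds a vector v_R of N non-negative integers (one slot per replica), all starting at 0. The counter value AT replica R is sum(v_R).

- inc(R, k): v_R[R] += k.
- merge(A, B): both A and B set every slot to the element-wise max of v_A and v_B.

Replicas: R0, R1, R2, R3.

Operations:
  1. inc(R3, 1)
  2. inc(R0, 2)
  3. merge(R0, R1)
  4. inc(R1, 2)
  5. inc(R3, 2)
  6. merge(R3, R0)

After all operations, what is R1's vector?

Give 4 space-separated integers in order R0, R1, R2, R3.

Op 1: inc R3 by 1 -> R3=(0,0,0,1) value=1
Op 2: inc R0 by 2 -> R0=(2,0,0,0) value=2
Op 3: merge R0<->R1 -> R0=(2,0,0,0) R1=(2,0,0,0)
Op 4: inc R1 by 2 -> R1=(2,2,0,0) value=4
Op 5: inc R3 by 2 -> R3=(0,0,0,3) value=3
Op 6: merge R3<->R0 -> R3=(2,0,0,3) R0=(2,0,0,3)

Answer: 2 2 0 0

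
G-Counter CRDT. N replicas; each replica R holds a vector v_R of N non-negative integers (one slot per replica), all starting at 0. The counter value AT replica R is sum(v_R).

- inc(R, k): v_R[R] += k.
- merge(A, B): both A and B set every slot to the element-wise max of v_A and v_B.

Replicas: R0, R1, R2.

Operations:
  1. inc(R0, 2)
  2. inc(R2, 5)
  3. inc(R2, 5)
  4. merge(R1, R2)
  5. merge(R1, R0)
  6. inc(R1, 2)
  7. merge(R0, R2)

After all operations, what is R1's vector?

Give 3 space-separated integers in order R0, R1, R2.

Answer: 2 2 10

Derivation:
Op 1: inc R0 by 2 -> R0=(2,0,0) value=2
Op 2: inc R2 by 5 -> R2=(0,0,5) value=5
Op 3: inc R2 by 5 -> R2=(0,0,10) value=10
Op 4: merge R1<->R2 -> R1=(0,0,10) R2=(0,0,10)
Op 5: merge R1<->R0 -> R1=(2,0,10) R0=(2,0,10)
Op 6: inc R1 by 2 -> R1=(2,2,10) value=14
Op 7: merge R0<->R2 -> R0=(2,0,10) R2=(2,0,10)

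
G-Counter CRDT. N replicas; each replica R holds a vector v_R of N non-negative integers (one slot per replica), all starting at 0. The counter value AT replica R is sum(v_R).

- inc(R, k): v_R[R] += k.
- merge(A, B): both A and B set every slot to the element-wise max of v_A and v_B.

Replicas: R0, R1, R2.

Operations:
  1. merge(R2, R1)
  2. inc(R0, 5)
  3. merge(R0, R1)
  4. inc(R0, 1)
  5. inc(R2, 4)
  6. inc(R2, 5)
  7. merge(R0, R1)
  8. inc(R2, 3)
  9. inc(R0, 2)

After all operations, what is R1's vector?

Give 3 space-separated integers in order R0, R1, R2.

Answer: 6 0 0

Derivation:
Op 1: merge R2<->R1 -> R2=(0,0,0) R1=(0,0,0)
Op 2: inc R0 by 5 -> R0=(5,0,0) value=5
Op 3: merge R0<->R1 -> R0=(5,0,0) R1=(5,0,0)
Op 4: inc R0 by 1 -> R0=(6,0,0) value=6
Op 5: inc R2 by 4 -> R2=(0,0,4) value=4
Op 6: inc R2 by 5 -> R2=(0,0,9) value=9
Op 7: merge R0<->R1 -> R0=(6,0,0) R1=(6,0,0)
Op 8: inc R2 by 3 -> R2=(0,0,12) value=12
Op 9: inc R0 by 2 -> R0=(8,0,0) value=8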